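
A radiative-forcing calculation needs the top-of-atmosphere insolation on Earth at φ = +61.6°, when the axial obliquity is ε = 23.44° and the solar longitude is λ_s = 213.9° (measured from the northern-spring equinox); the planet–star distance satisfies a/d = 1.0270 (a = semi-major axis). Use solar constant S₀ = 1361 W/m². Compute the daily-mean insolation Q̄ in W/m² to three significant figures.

Solar declination: sin δ = sin ε · sin λ_s = sin 23.44° × sin 213.9° = -0.22186, so δ = -12.819°.
cos H₀ = −tan(+61.6°) tan(-12.819°) = 0.4208, H₀ = 1.1364 rad.
Bracket: H₀ sin φ sin δ + cos φ cos δ sin H₀ = 1.1364×0.87965×-0.22186 + 0.47562×0.97508×0.90715 = -0.221779 + 0.420707 = 0.198928.
Inverse-square distance factor (a/d)² = 1.0270² = 1.054729.
Q̄ = (S₀/π) × 1.054729 × [bracket] = (1361/π) × 1.054729 × 0.198928 = 90.90 W/m².

Q̄ ≈ 90.9 W/m²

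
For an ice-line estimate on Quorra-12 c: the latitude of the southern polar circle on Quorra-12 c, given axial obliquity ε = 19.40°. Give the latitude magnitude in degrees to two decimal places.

The polar circle is the lowest latitude that experiences at least one full rotation of continuous darkness at the northern-summer solstice; it lies at |ϕ| = 90° − ε = 90° − 19.40° = 70.60°.

70.60°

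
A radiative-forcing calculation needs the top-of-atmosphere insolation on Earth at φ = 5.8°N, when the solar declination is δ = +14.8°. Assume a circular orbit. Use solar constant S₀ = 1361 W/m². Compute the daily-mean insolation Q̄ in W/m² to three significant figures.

Q̄ ≈ 434 W/m²

cos H₀ = −tan(+5.8°) tan(+14.800°) = -0.0268, H₀ = 1.5976 rad.
Bracket: H₀ sin φ sin δ + cos φ cos δ sin H₀ = 1.5976×0.10106×0.25545 + 0.99488×0.96682×0.99964 = 0.041243 + 0.961524 = 1.002767.
Q̄ = (S₀/π) × [bracket] = (1361/π) × 1.002767 = 434.4 W/m².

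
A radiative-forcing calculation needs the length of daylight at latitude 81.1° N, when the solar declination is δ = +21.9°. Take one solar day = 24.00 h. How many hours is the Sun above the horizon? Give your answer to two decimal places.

Sunrise equation: cos H₀ = −tan φ · tan δ = -2.5671 ≤ −1, so the Sun never sets (polar day) and H₀ = π.
Daylight = 2H₀/(2π) × 24.00 h = (3.1416/π) × 24.00 = 24.00 h.

24.00 h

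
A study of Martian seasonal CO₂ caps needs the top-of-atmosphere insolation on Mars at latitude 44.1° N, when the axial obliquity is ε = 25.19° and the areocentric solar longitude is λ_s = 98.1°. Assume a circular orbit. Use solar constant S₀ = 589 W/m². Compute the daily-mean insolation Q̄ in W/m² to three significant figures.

Q̄ ≈ 221 W/m²

sin δ = sin 25.19° × sin 98.1° = 0.42138, so δ = +24.921°.
cos H₀ = −tan(+44.1°) tan(+24.921°) = -0.4503, H₀ = 2.0379 rad.
Bracket: H₀ sin φ sin δ + cos φ cos δ sin H₀ = 2.0379×0.69591×0.42138 + 0.71813×0.90689×0.89289 = 0.597599 + 0.581508 = 1.179107.
Q̄ = (S₀/π) × [bracket] = (589/π) × 1.179107 = 221.1 W/m².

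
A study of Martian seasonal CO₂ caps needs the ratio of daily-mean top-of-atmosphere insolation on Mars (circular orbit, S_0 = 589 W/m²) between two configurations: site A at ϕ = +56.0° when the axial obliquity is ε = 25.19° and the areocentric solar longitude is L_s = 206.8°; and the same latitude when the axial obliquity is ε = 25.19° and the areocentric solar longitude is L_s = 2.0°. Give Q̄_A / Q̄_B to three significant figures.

Q̄_A / Q̄_B ≈ 0.557

— Configuration A (ϕ=+56.0°):
sin δ = sin 25.19° × sin 206.8° = -0.19190, so δ = -11.064°.
cos h₀ = −tan(+56.0°) tan(-11.064°) = 0.2899, h₀ = 1.2767 rad.
Bracket: h₀ sin ϕ sin δ + cos ϕ cos δ sin h₀ = 1.2767×0.82904×-0.19190 + 0.55919×0.98141×0.95706 = -0.203114 + 0.525229 = 0.322115.
Q̄ = (S_0/π) × [bracket] = (589/π) × 0.322115 = 60.392 W/m².
— Configuration B (ϕ=+56.0°):
sin δ = sin 25.19° × sin 2.0° = 0.01485, so δ = +0.851°.
cos h₀ = −tan(+56.0°) tan(+0.851°) = -0.0220, h₀ = 1.5928 rad.
Bracket: h₀ sin ϕ sin δ + cos ϕ cos δ sin h₀ = 1.5928×0.82904×0.01485 + 0.55919×0.99989×0.99976 = 0.019609 + 0.558994 = 0.578603.
Q̄ = (S_0/π) × [bracket] = (589/π) × 0.578603 = 108.48 W/m².
Ratio Q̄_A / Q̄_B = 60.392 / 108.48 = 0.5567.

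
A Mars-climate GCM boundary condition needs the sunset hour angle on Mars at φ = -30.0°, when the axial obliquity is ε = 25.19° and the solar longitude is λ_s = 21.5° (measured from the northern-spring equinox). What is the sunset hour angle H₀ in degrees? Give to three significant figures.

H₀ = 84.8°

Solar declination: sin δ = sin ε · sin λ_s = sin 25.19° × sin 21.5° = 0.15599, so δ = +8.974°.
cos H₀ = −tan φ · tan δ = −tan(-30.0°) × tan(+8.974°) = 0.0912, so H₀ = 1.4795 rad = 84.77°.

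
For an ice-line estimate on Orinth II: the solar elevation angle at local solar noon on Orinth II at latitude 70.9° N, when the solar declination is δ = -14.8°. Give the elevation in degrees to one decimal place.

4.3°

At local noon the hour angle is zero, so the zenith angle equals |ϕ − δ| = |+70.9° − (-14.800°)| = 85.700°.
Elevation = 90° − 85.700° = 4.3°.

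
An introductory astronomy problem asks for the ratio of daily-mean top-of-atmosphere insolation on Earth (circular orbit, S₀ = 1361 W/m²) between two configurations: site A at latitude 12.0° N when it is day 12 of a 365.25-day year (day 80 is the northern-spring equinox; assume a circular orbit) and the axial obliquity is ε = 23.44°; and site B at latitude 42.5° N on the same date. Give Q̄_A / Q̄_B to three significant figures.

Q̄_A / Q̄_B ≈ 2.32

— Configuration A (φ=+12.0°):
Solar longitude: λ_s = 360° × (12 − 80)/365.25 = -67.023°, i.e. -67.023° + 360° = 292.977°.
sin δ = sin 23.44° × sin 292.977° = -0.36623, so δ = -21.483°.
cos H₀ = −tan(+12.0°) tan(-21.483°) = 0.0837, H₀ = 1.4870 rad.
Bracket: H₀ sin φ sin δ + cos φ cos δ sin H₀ = 1.4870×0.20791×-0.36623 + 0.97815×0.93053×0.99649 = -0.113224 + 0.907003 = 0.793779.
Q̄ = (S₀/π) × [bracket] = (1361/π) × 0.793779 = 343.88 W/m².
— Configuration B (φ=+42.5°):
cos H₀ = −tan(+42.5°) tan(-21.483°) = 0.3606, H₀ = 1.2018 rad.
Bracket: H₀ sin φ sin δ + cos φ cos δ sin H₀ = 1.2018×0.67559×-0.36623 + 0.73728×0.93053×0.93270 = -0.297351 + 0.639889 = 0.342538.
Q̄ = (S₀/π) × [bracket] = (1361/π) × 0.342538 = 148.39 W/m².
Ratio Q̄_A / Q̄_B = 343.88 / 148.39 = 2.317.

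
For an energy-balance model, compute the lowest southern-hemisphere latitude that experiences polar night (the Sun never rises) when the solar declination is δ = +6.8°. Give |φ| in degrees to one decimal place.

Polar night requires cos H₀ = −tan φ tan δ ≥ 1, i.e. tan φ tan δ ≤ −1.
The boundary is |tan φ| · |tan δ| = 1, so |φ| = 90° − |δ| = 90° − 6.8° = 83.2° in the southern hemisphere.

|φ| = 83.2°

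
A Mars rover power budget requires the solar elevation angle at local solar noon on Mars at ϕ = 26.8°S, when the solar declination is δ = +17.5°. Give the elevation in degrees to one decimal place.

45.7°

At local noon the hour angle is zero, so the zenith angle equals |ϕ − δ| = |-26.8° − (+17.500°)| = 44.300°.
Elevation = 90° − 44.300° = 45.7°.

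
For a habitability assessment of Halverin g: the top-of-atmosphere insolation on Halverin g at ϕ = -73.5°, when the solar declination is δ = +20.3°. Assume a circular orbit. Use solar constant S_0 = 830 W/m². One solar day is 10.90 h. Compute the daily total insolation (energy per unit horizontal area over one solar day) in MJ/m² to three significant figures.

cos h₀ = −tan(-73.5°) tan(+20.300°) = 1.2488 ≥ 1 ⇒ polar night, h₀ = 0 and Q̄ = 0.
Daily total = Q̄ × 10.90 h × 3600 s/h = 0.00 MJ/m².

0.00 MJ/m²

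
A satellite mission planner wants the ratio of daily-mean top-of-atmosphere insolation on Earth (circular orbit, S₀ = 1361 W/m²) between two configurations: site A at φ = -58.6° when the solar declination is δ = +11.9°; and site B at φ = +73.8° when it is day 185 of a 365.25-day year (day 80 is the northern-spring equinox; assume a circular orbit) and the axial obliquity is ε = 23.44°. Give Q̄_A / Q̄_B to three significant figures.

Q̄_A / Q̄_B ≈ 0.226

— Configuration A (φ=-58.6°):
cos H₀ = −tan(-58.6°) tan(+11.900°) = 0.3452, H₀ = 1.2183 rad.
Bracket: H₀ sin φ sin δ + cos φ cos δ sin H₀ = 1.2183×-0.85355×0.20620 + 0.52101×0.97851×0.93852 = -0.214423 + 0.478470 = 0.264047.
Q̄ = (S₀/π) × [bracket] = (1361/π) × 0.264047 = 114.39 W/m².
— Configuration B (φ=+73.8°):
Solar longitude: λ_s = 360° × (185 − 80)/365.25 = 103.491°.
sin δ = sin 23.44° × sin 103.491° = 0.38681, so δ = +22.756°.
cos H₀ = −tan(+73.8°) tan(+22.756°) = -1.4438 ≤ −1 ⇒ polar day, H₀ = π.
Bracket: H₀ sin φ sin δ + cos φ cos δ sin H₀ = 3.1416×0.96029×0.38681 + 0.27899×0.92216×0.00000 = 1.166947 + 0.000000 = 1.166947.
Q̄ = (S₀/π) × [bracket] = (1361/π) × 1.166947 = 505.54 W/m².
Ratio Q̄_A / Q̄_B = 114.39 / 505.54 = 0.2263.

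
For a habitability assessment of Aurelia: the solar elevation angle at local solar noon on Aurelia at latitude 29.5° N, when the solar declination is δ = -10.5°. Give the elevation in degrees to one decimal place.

At local noon the hour angle is zero, so the zenith angle equals |φ − δ| = |+29.5° − (-10.500°)| = 40.000°.
Elevation = 90° − 40.000° = 50.0°.

50.0°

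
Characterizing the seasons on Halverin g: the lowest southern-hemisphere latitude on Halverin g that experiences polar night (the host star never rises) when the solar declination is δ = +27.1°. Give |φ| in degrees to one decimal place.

|φ| = 62.9°

Polar night requires cos H₀ = −tan φ tan δ ≥ 1, i.e. tan φ tan δ ≤ −1.
The boundary is |tan φ| · |tan δ| = 1, so |φ| = 90° − |δ| = 90° − 27.1° = 62.9° in the southern hemisphere.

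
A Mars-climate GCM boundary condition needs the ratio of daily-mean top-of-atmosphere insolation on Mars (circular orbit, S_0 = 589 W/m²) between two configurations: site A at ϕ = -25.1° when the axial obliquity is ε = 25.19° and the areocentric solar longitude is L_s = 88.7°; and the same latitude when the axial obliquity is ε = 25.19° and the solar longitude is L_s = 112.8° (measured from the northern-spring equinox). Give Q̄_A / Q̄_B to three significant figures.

Q̄_A / Q̄_B ≈ 0.945

— Configuration A (ϕ=-25.1°):
sin δ = sin 25.19° × sin 88.7° = 0.42551, so δ = +25.183°.
cos h₀ = −tan(-25.1°) tan(+25.183°) = 0.2203, h₀ = 1.3487 rad.
Bracket: h₀ sin ϕ sin δ + cos ϕ cos δ sin h₀ = 1.3487×-0.42420×0.42551 + 0.90557×0.90495×0.97544 = -0.243442 + 0.799369 = 0.555927.
Q̄ = (S_0/π) × [bracket] = (589/π) × 0.555927 = 104.23 W/m².
— Configuration B (ϕ=-25.1°):
Solar declination: sin δ = sin ε · sin L_s = sin 25.19° × sin 112.8° = 0.39236, so δ = +23.102°.
cos h₀ = −tan(-25.1°) tan(+23.102°) = 0.1998, h₀ = 1.3696 rad.
Bracket: h₀ sin ϕ sin δ + cos ϕ cos δ sin h₀ = 1.3696×-0.42420×0.39236 + 0.90557×0.91981×0.97983 = -0.227955 + 0.816152 = 0.588197.
Q̄ = (S_0/π) × [bracket] = (589/π) × 0.588197 = 110.28 W/m².
Ratio Q̄_A / Q̄_B = 104.23 / 110.28 = 0.9451.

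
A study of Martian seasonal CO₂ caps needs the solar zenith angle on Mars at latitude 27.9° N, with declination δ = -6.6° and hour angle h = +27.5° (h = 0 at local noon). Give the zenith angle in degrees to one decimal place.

θ_z = 43.5°

cos θ_z = sin ϕ sin δ + cos ϕ cos δ cos h = -0.053783 + 0.778715 = 0.724932.
θ_z = arccos(0.724932) = 43.5°.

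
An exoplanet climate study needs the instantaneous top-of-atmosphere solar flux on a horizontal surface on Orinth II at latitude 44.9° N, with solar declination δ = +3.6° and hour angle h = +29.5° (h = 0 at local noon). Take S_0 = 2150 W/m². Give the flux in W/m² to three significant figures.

1.42e+03 W/m²

cos θ_z = sin ϕ sin δ + cos ϕ cos δ cos h = 0.044322 + 0.615291 = 0.659613.
Flux = S_0 · cos θ_z = 2150 × 0.659613 = 1418 W/m².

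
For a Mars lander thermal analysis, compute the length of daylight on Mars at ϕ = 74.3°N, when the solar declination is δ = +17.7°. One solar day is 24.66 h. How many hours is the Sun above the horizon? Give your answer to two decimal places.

24.66 h

Sunrise equation: cos h₀ = −tan ϕ · tan δ = -1.1354 ≤ −1, so the Sun never sets (polar day) and h₀ = π.
Daylight = 2h₀/(2π) × 24.66 h = (3.1416/π) × 24.66 = 24.66 h.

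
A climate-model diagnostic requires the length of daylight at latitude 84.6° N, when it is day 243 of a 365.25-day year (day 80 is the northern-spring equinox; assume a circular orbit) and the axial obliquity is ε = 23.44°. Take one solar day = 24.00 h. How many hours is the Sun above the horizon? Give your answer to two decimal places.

24.00 h

Solar longitude: L_s = 360° × (243 − 80)/365.25 = 160.657°.
sin δ = sin 23.44° × sin 160.657° = 0.13176, so δ = +7.571°.
Sunrise equation: cos h₀ = −tan ϕ · tan δ = -1.4061 ≤ −1, so the Sun never sets (polar day) and h₀ = π.
Daylight = 2h₀/(2π) × 24.00 h = (3.1416/π) × 24.00 = 24.00 h.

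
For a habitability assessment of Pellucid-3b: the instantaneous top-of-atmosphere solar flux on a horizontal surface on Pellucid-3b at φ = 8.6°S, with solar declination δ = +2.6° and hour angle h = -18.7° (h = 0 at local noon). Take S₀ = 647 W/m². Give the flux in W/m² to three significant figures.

cos θ_z = sin φ sin δ + cos φ cos δ cos h = -0.006783 + 0.935596 = 0.928813.
Flux = S₀ · cos θ_z = 647 × 0.928813 = 600.9 W/m².

601 W/m²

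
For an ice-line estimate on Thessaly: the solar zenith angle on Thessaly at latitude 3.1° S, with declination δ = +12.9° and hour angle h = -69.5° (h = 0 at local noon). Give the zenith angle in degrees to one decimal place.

θ_z = 70.8°

cos θ_z = sin φ sin δ + cos φ cos δ cos h = -0.012073 + 0.340869 = 0.328796.
θ_z = arccos(0.328796) = 70.8°.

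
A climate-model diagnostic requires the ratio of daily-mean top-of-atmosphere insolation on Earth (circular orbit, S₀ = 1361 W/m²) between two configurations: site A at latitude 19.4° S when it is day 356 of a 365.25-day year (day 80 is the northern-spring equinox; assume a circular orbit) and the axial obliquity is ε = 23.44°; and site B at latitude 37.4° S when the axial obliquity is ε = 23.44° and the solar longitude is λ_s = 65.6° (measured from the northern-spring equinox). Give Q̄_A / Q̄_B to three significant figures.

— Configuration A (φ=-19.4°):
Solar longitude: λ_s = 360° × (356 − 80)/365.25 = 272.033°.
sin δ = sin 23.44° × sin 272.033° = -0.39754, so δ = -23.424°.
cos H₀ = −tan(-19.4°) tan(-23.424°) = -0.1526, H₀ = 1.7240 rad.
Bracket: H₀ sin φ sin δ + cos φ cos δ sin H₀ = 1.7240×-0.33216×-0.39754 + 0.94322×0.91759×0.98829 = 0.227649 + 0.855354 = 1.083003.
Q̄ = (S₀/π) × [bracket] = (1361/π) × 1.083003 = 469.18 W/m².
— Configuration B (φ=-37.4°):
Solar declination: sin δ = sin ε · sin λ_s = sin 23.44° × sin 65.6° = 0.36226, so δ = +21.239°.
cos H₀ = −tan(-37.4°) tan(+21.239°) = 0.2972, H₀ = 1.2691 rad.
Bracket: H₀ sin φ sin δ + cos φ cos δ sin H₀ = 1.2691×-0.60738×0.36226 + 0.79441×0.93208×0.95483 = -0.279239 + 0.707007 = 0.427768.
Q̄ = (S₀/π) × [bracket] = (1361/π) × 0.427768 = 185.32 W/m².
Ratio Q̄_A / Q̄_B = 469.18 / 185.32 = 2.532.

Q̄_A / Q̄_B ≈ 2.53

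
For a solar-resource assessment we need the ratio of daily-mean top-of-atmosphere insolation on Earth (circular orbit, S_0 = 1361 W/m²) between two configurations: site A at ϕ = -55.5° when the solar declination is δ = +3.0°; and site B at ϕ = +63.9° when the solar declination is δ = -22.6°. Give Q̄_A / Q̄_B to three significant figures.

Q̄_A / Q̄_B ≈ 22.2

— Configuration A (ϕ=-55.5°):
cos h₀ = −tan(-55.5°) tan(+3.000°) = 0.0763, h₀ = 1.4945 rad.
Bracket: h₀ sin ϕ sin δ + cos ϕ cos δ sin h₀ = 1.4945×-0.82413×0.05234 + 0.56641×0.99863×0.99709 = -0.064465 + 0.563988 = 0.499523.
Q̄ = (S_0/π) × [bracket] = (1361/π) × 0.499523 = 216.40 W/m².
— Configuration B (ϕ=+63.9°):
cos h₀ = −tan(+63.9°) tan(-22.600°) = 0.8497, h₀ = 0.5554 rad.
Bracket: h₀ sin ϕ sin δ + cos ϕ cos δ sin h₀ = 0.5554×0.89803×-0.38430 + 0.43994×0.92321×0.52728 = -0.191676 + 0.214158 = 0.022482.
Q̄ = (S_0/π) × [bracket] = (1361/π) × 0.022482 = 9.7396 W/m².
Ratio Q̄_A / Q̄_B = 216.40 / 9.7396 = 22.22.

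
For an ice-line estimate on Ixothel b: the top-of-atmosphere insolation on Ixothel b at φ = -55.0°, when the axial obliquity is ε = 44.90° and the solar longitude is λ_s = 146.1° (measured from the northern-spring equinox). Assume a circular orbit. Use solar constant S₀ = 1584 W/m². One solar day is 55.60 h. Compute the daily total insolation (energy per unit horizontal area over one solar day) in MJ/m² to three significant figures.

Solar declination: sin δ = sin ε · sin λ_s = sin 44.90° × sin 146.1° = 0.39370, so δ = +23.185°.
cos H₀ = −tan(-55.0°) tan(+23.185°) = 0.6117, H₀ = 0.9126 rad.
Bracket: H₀ sin φ sin δ + cos φ cos δ sin H₀ = 0.9126×-0.81915×0.39370 + 0.57358×0.91924×0.79113 = -0.294313 + 0.417129 = 0.122816.
Q̄ = (S₀/π) × [bracket] = (1584/π) × 0.122816 = 61.924 W/m².
Daily total = Q̄ × 55.60 h × 3600 s/h = 61.924 × 55.60 × 3600 / 10⁶ = 12.39 MJ/m².

12.4 MJ/m²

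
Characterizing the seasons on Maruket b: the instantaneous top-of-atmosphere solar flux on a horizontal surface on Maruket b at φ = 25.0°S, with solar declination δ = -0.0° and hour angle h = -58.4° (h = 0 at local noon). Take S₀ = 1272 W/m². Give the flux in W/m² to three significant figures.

604 W/m²

cos θ_z = sin φ sin δ + cos φ cos δ cos h = 0.000000 + 0.474893 = 0.474893.
Flux = S₀ · cos θ_z = 1272 × 0.474893 = 604.1 W/m².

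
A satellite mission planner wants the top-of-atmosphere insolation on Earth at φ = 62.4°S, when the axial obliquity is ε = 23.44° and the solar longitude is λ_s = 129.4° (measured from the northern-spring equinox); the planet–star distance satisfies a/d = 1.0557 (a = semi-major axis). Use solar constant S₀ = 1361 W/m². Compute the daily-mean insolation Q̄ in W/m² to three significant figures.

Q̄ ≈ 48.4 W/m²

Solar declination: sin δ = sin ε · sin λ_s = sin 23.44° × sin 129.4° = 0.30738, so δ = +17.902°.
cos H₀ = −tan(-62.4°) tan(+17.902°) = 0.6179, H₀ = 0.9047 rad.
Bracket: H₀ sin φ sin δ + cos φ cos δ sin H₀ = 0.9047×-0.88620×0.30738 + 0.46330×0.95159×0.78627 = -0.246440 + 0.346644 = 0.100204.
Inverse-square distance factor (a/d)² = 1.0557² = 1.114502.
Q̄ = (S₀/π) × 1.114502 × [bracket] = (1361/π) × 1.114502 × 0.100204 = 48.38 W/m².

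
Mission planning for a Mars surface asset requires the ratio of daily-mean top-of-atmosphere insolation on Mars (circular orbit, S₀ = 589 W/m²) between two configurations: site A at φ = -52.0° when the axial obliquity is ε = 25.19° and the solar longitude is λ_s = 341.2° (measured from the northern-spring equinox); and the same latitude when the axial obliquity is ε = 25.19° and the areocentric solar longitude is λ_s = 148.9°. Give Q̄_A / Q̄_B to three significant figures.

Q̄_A / Q̄_B ≈ 2.23

— Configuration A (φ=-52.0°):
Solar declination: sin δ = sin ε · sin λ_s = sin 25.19° × sin 341.2° = -0.13716, so δ = -7.884°.
cos H₀ = −tan(-52.0°) tan(-7.884°) = -0.1772, H₀ = 1.7490 rad.
Bracket: H₀ sin φ sin δ + cos φ cos δ sin H₀ = 1.7490×-0.78801×-0.13716 + 0.61566×0.99055×0.98417 = 0.189038 + 0.600188 = 0.789226.
Q̄ = (S₀/π) × [bracket] = (589/π) × 0.789226 = 147.97 W/m².
— Configuration B (φ=-52.0°):
sin δ = sin 25.19° × sin 148.9° = 0.21985, so δ = +12.700°.
cos H₀ = −tan(-52.0°) tan(+12.700°) = 0.2884, H₀ = 1.2782 rad.
Bracket: H₀ sin φ sin δ + cos φ cos δ sin H₀ = 1.2782×-0.78801×0.21985 + 0.61566×0.97553×0.95750 = -0.221440 + 0.575070 = 0.353630.
Q̄ = (S₀/π) × [bracket] = (589/π) × 0.353630 = 66.300 W/m².
Ratio Q̄_A / Q̄_B = 147.97 / 66.300 = 2.232.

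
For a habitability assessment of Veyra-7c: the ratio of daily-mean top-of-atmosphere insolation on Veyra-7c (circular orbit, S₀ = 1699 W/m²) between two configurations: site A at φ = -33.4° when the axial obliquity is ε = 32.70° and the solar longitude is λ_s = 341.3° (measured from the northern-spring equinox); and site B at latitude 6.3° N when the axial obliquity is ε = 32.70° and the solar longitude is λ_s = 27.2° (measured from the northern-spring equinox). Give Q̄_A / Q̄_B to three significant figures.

— Configuration A (φ=-33.4°):
Solar declination: sin δ = sin ε · sin λ_s = sin 32.70° × sin 341.3° = -0.17321, so δ = -9.974°.
cos H₀ = −tan(-33.4°) tan(-9.974°) = -0.1160, H₀ = 1.6870 rad.
Bracket: H₀ sin φ sin δ + cos φ cos δ sin H₀ = 1.6870×-0.55048×-0.17321 + 0.83485×0.98489×0.99325 = 0.160853 + 0.816685 = 0.977538.
Q̄ = (S₀/π) × [bracket] = (1699/π) × 0.977538 = 528.66 W/m².
— Configuration B (φ=+6.3°):
Solar declination: sin δ = sin ε · sin λ_s = sin 32.70° × sin 27.2° = 0.24694, so δ = +14.297°.
cos H₀ = −tan(+6.3°) tan(+14.297°) = -0.0281, H₀ = 1.5989 rad.
Bracket: H₀ sin φ sin δ + cos φ cos δ sin H₀ = 1.5989×0.10973×0.24694 + 0.99396×0.96903×0.99960 = 0.043325 + 0.962792 = 1.006117.
Q̄ = (S₀/π) × [bracket] = (1699/π) × 1.006117 = 544.12 W/m².
Ratio Q̄_A / Q̄_B = 528.66 / 544.12 = 0.9716.

Q̄_A / Q̄_B ≈ 0.972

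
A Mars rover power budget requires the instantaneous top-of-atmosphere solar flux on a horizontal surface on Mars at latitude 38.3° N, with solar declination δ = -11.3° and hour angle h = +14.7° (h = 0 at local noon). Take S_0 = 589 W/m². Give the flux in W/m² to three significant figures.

cos θ_z = sin ϕ sin δ + cos ϕ cos δ cos h = -0.121443 + 0.744374 = 0.622931.
Flux = S_0 · cos θ_z = 589 × 0.622931 = 366.9 W/m².

367 W/m²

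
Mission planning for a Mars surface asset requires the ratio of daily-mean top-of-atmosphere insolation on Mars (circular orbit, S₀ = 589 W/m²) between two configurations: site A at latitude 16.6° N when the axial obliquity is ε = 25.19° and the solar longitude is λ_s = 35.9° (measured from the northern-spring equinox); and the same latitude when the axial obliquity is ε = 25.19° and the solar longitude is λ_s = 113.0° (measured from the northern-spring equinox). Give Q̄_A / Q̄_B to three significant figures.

— Configuration A (φ=+16.6°):
Solar declination: sin δ = sin ε · sin λ_s = sin 25.19° × sin 35.9° = 0.24957, so δ = +14.452°.
cos H₀ = −tan(+16.6°) tan(+14.452°) = -0.0768, H₀ = 1.6477 rad.
Bracket: H₀ sin φ sin δ + cos φ cos δ sin H₀ = 1.6477×0.28569×0.24957 + 0.95832×0.96836×0.99704 = 0.117480 + 0.925252 = 1.042732.
Q̄ = (S₀/π) × [bracket] = (589/π) × 1.042732 = 195.50 W/m².
— Configuration B (φ=+16.6°):
Solar declination: sin δ = sin ε · sin λ_s = sin 25.19° × sin 113.0° = 0.39179, so δ = +23.066°.
cos H₀ = −tan(+16.6°) tan(+23.066°) = -0.1269, H₀ = 1.6981 rad.
Bracket: H₀ sin φ sin δ + cos φ cos δ sin H₀ = 1.6981×0.28569×0.39179 + 0.95832×0.92006×0.99191 = 0.190069 + 0.874579 = 1.064648.
Q̄ = (S₀/π) × [bracket] = (589/π) × 1.064648 = 199.61 W/m².
Ratio Q̄_A / Q̄_B = 195.50 / 199.61 = 0.9794.

Q̄_A / Q̄_B ≈ 0.979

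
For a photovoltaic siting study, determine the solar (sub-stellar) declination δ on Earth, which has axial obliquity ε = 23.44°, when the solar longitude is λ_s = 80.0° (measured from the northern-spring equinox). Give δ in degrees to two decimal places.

sin δ = sin ε · sin λ_s = sin 23.44° × sin 80.0° = 0.391745.
δ = arcsin(0.391745) = +23.06°.

δ = +23.06°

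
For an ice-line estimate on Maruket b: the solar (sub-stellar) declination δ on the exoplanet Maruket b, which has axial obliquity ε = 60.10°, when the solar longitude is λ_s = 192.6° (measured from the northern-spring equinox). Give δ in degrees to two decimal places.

δ = -10.90°

sin δ = sin ε · sin λ_s = sin 60.10° × sin 192.6° = -0.189108.
δ = arcsin(-0.189108) = -10.90°.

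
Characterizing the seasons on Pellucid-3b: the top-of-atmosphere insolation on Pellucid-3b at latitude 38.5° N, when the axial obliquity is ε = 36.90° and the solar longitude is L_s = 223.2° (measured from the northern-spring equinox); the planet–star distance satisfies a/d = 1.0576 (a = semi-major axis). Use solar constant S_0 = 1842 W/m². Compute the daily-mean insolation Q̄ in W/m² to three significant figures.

Solar declination: sin δ = sin ε · sin L_s = sin 36.90° × sin 223.2° = -0.41102, so δ = -24.269°.
cos h₀ = −tan(+38.5°) tan(-24.269°) = 0.3586, h₀ = 1.2040 rad.
Bracket: h₀ sin ϕ sin δ + cos ϕ cos δ sin h₀ = 1.2040×0.62251×-0.41102 + 0.78261×0.91163×0.93348 = -0.308060 + 0.665992 = 0.357932.
Inverse-square distance factor (a/d)² = 1.0576² = 1.118518.
Q̄ = (S_0/π) × 1.118518 × [bracket] = (1842/π) × 1.118518 × 0.357932 = 234.7 W/m².

Q̄ ≈ 235 W/m²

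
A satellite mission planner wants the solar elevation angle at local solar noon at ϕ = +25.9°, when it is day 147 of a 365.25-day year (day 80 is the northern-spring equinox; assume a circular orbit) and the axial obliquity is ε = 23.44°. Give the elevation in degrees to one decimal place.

Solar longitude: L_s = 360° × (147 − 80)/365.25 = 66.037°.
sin δ = sin 23.44° × sin 66.037° = 0.36350, so δ = +21.315°.
At local noon the hour angle is zero, so the zenith angle equals |ϕ − δ| = |+25.9° − (+21.315°)| = 4.585°.
Elevation = 90° − 4.585° = 85.4°.

85.4°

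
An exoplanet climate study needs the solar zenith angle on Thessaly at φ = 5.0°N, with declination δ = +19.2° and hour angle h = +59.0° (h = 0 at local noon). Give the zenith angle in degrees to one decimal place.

θ_z = 59.1°

cos θ_z = sin φ sin δ + cos φ cos δ cos h = 0.028663 + 0.484539 = 0.513202.
θ_z = arccos(0.513202) = 59.1°.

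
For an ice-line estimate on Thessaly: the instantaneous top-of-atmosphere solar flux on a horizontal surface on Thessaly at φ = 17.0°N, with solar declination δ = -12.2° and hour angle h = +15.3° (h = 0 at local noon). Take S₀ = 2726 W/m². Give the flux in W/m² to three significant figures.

2.29e+03 W/m²

cos θ_z = sin φ sin δ + cos φ cos δ cos h = -0.061785 + 0.901579 = 0.839794.
Flux = S₀ · cos θ_z = 2726 × 0.839794 = 2289 W/m².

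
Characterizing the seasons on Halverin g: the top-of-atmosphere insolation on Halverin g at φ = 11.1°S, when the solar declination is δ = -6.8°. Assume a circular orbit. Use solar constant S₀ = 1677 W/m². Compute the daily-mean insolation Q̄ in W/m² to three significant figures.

Q̄ ≈ 539 W/m²

cos H₀ = −tan(-11.1°) tan(-6.800°) = -0.0234, H₀ = 1.5942 rad.
Bracket: H₀ sin φ sin δ + cos φ cos δ sin H₀ = 1.5942×-0.19252×-0.11840 + 0.98129×0.99297×0.99973 = 0.036339 + 0.974128 = 1.010467.
Q̄ = (S₀/π) × [bracket] = (1677/π) × 1.010467 = 539.4 W/m².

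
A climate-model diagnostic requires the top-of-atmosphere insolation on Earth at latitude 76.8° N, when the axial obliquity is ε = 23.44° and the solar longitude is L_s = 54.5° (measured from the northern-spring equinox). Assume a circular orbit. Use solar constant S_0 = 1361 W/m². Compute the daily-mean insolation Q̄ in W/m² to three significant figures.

Solar declination: sin δ = sin ε · sin L_s = sin 23.44° × sin 54.5° = 0.32385, so δ = +18.896°.
cos h₀ = −tan(+76.8°) tan(+18.896°) = -1.4594 ≤ −1 ⇒ polar day, h₀ = π.
Bracket: h₀ sin ϕ sin δ + cos ϕ cos δ sin h₀ = 3.1416×0.97358×0.32385 + 0.22835×0.94611×0.00000 = 0.990527 + 0.000000 = 0.990527.
Q̄ = (S_0/π) × [bracket] = (1361/π) × 0.990527 = 429.1 W/m².

Q̄ ≈ 429 W/m²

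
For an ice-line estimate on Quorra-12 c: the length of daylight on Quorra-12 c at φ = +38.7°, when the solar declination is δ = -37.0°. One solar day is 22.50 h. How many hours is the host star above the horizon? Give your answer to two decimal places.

cos H₀ = −tan φ · tan δ = −tan(+38.7°) × tan(-37.000°) = 0.6037, so H₀ = 0.9226 rad = 52.86°.
Daylight = 2H₀/(2π) × 22.50 h = (0.9226/π) × 22.50 = 6.61 h.

6.61 h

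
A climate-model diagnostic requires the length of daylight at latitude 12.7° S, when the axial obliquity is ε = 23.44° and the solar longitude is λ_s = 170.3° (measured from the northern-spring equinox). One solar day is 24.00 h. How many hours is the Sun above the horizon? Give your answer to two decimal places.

Solar declination: sin δ = sin ε · sin λ_s = sin 23.44° × sin 170.3° = 0.06702, so δ = +3.843°.
cos H₀ = −tan φ · tan δ = −tan(-12.7°) × tan(+3.843°) = 0.0151, so H₀ = 1.5557 rad = 89.13°.
Daylight = 2H₀/(2π) × 24.00 h = (1.5557/π) × 24.00 = 11.88 h.

11.88 h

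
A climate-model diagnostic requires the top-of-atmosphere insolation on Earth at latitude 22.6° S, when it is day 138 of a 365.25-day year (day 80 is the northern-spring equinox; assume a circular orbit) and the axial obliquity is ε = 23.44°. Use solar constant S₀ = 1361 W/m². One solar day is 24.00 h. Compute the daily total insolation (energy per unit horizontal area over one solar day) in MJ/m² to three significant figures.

25.4 MJ/m²

Solar longitude: λ_s = 360° × (138 − 80)/365.25 = 57.166°.
sin δ = sin 23.44° × sin 57.166° = 0.33424, so δ = +19.526°.
cos H₀ = −tan(-22.6°) tan(+19.526°) = 0.1476, H₀ = 1.4226 rad.
Bracket: H₀ sin φ sin δ + cos φ cos δ sin H₀ = 1.4226×-0.38430×0.33424 + 0.92321×0.94249×0.98904 = -0.182731 + 0.860580 = 0.677849.
Q̄ = (S₀/π) × [bracket] = (1361/π) × 0.677849 = 293.66 W/m².
Daily total = Q̄ × 24.00 h × 3600 s/h = 293.66 × 24.00 × 3600 / 10⁶ = 25.37 MJ/m².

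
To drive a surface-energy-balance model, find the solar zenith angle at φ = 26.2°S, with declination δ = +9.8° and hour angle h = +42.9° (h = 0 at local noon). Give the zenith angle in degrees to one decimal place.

cos θ_z = sin φ sin δ + cos φ cos δ cos h = -0.075148 + 0.647689 = 0.572541.
θ_z = arccos(0.572541) = 55.1°.

θ_z = 55.1°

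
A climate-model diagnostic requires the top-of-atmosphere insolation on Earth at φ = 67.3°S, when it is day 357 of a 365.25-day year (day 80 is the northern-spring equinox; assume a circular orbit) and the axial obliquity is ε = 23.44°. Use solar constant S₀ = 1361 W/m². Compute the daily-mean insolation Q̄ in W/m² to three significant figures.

Solar longitude: λ_s = 360° × (357 − 80)/365.25 = 273.018°.
sin δ = sin 23.44° × sin 273.018° = -0.39724, so δ = -23.406°.
cos H₀ = −tan(-67.3°) tan(-23.406°) = -1.0348 ≤ −1 ⇒ polar day, H₀ = π.
Bracket: H₀ sin φ sin δ + cos φ cos δ sin H₀ = 3.1416×-0.92254×-0.39724 + 0.38591×0.91772×0.00000 = 1.151301 + 0.000000 = 1.151301.
Q̄ = (S₀/π) × [bracket] = (1361/π) × 1.151301 = 498.8 W/m².

Q̄ ≈ 499 W/m²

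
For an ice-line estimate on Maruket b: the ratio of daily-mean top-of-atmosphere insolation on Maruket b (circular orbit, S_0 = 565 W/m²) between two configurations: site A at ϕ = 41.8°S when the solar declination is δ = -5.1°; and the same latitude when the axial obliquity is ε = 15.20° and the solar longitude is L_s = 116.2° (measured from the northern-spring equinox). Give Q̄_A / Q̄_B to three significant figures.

— Configuration A (ϕ=-41.8°):
cos h₀ = −tan(-41.8°) tan(-5.100°) = -0.0798, h₀ = 1.6507 rad.
Bracket: h₀ sin ϕ sin δ + cos ϕ cos δ sin h₀ = 1.6507×-0.66653×-0.08889 + 0.74548×0.99604×0.99681 = 0.097800 + 0.740159 = 0.837959.
Q̄ = (S_0/π) × [bracket] = (565/π) × 0.837959 = 150.70 W/m².
— Configuration B (ϕ=-41.8°):
Solar declination: sin δ = sin ε · sin L_s = sin 15.20° × sin 116.2° = 0.23525, so δ = +13.606°.
cos h₀ = −tan(-41.8°) tan(+13.606°) = 0.2164, h₀ = 1.3527 rad.
Bracket: h₀ sin ϕ sin δ + cos ϕ cos δ sin h₀ = 1.3527×-0.66653×0.23525 + 0.74548×0.97193×0.97630 = -0.212105 + 0.707382 = 0.495277.
Q̄ = (S_0/π) × [bracket] = (565/π) × 0.495277 = 89.073 W/m².
Ratio Q̄_A / Q̄_B = 150.70 / 89.073 = 1.692.

Q̄_A / Q̄_B ≈ 1.69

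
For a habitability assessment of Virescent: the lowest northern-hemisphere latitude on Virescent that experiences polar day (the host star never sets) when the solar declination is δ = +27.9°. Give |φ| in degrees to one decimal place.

Polar day requires cos H₀ = −tan φ tan δ ≤ −1, i.e. tan φ tan δ ≥ 1.
The boundary is |tan φ| · |tan δ| = 1, so |φ| = 90° − |δ| = 90° − 27.9° = 62.1° in the northern hemisphere.

|φ| = 62.1°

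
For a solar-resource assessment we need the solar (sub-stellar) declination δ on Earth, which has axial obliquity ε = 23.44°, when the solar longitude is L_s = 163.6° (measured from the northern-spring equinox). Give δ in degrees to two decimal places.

sin δ = sin ε · sin L_s = sin 23.44° × sin 163.6° = 0.112312.
δ = arcsin(0.112312) = +6.45°.

δ = +6.45°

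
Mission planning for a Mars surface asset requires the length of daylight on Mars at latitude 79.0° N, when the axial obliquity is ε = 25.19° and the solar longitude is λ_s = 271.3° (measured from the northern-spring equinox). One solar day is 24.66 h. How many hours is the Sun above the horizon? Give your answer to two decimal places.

Solar declination: sin δ = sin ε · sin λ_s = sin 25.19° × sin 271.3° = -0.42551, so δ = -25.183°.
cos H₀ = −tan φ · tan δ = 2.4190 ≥ 1, so the Sun never rises (polar night) and H₀ = 0.
Daylight = 2H₀/(2π) × 24.66 h = (0.0000/π) × 24.66 = 0.00 h.

0.00 h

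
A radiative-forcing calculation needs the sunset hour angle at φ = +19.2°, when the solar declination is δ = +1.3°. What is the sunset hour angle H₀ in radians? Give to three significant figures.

H₀ = 1.58 rad

cos H₀ = −tan φ · tan δ = −tan(+19.2°) × tan(+1.300°) = -0.0079, so H₀ = 1.5787 rad = 90.45°.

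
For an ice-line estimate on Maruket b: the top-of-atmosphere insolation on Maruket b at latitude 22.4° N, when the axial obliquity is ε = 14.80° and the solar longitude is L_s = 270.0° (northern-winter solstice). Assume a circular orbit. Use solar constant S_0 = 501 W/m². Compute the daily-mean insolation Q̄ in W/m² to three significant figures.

Solar declination: sin δ = sin ε · sin L_s = sin 14.80° × sin 270.0° = -0.25545, so δ = -14.800°.
cos h₀ = −tan(+22.4°) tan(-14.800°) = 0.1089, h₀ = 1.4617 rad.
Bracket: h₀ sin ϕ sin δ + cos ϕ cos δ sin h₀ = 1.4617×0.38107×-0.25545 + 0.92455×0.96682×0.99405 = -0.142288 + 0.888555 = 0.746267.
Q̄ = (S_0/π) × [bracket] = (501/π) × 0.746267 = 119.0 W/m².

Q̄ ≈ 119 W/m²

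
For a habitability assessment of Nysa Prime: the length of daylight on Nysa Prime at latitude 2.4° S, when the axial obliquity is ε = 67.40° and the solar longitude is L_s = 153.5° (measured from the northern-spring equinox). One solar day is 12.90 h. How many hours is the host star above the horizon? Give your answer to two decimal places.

6.37 h

Solar declination: sin δ = sin ε · sin L_s = sin 67.40° × sin 153.5° = 0.41193, so δ = +24.326°.
cos h₀ = −tan ϕ · tan δ = −tan(-2.4°) × tan(+24.326°) = 0.0189, so h₀ = 1.5518 rad = 88.91°.
Daylight = 2h₀/(2π) × 12.90 h = (1.5518/π) × 12.90 = 6.37 h.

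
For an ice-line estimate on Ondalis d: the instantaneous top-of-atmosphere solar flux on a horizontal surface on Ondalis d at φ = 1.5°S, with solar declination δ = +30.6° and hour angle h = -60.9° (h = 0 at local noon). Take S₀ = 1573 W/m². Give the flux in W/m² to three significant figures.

cos θ_z = sin φ sin δ + cos φ cos δ cos h = -0.013325 + 0.418466 = 0.405141.
Flux = S₀ · cos θ_z = 1573 × 0.405141 = 637.3 W/m².

637 W/m²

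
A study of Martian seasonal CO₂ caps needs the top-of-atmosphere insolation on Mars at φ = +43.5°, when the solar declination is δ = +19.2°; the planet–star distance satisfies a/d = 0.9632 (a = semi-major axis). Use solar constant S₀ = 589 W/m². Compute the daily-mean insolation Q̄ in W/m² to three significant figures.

cos H₀ = −tan(+43.5°) tan(+19.200°) = -0.3305, H₀ = 1.9076 rad.
Bracket: H₀ sin φ sin δ + cos φ cos δ sin H₀ = 1.9076×0.68835×0.32887 + 0.72537×0.94438×0.94382 = 0.431838 + 0.646540 = 1.078378.
Inverse-square distance factor (a/d)² = 0.9632² = 0.927754.
Q̄ = (S₀/π) × 0.927754 × [bracket] = (589/π) × 0.927754 × 1.078378 = 187.6 W/m².

Q̄ ≈ 188 W/m²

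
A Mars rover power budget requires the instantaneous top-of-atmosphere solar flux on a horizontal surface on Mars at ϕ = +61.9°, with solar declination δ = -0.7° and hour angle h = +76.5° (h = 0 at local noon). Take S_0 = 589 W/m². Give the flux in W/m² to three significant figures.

58.4 W/m²

cos θ_z = sin ϕ sin δ + cos ϕ cos δ cos h = -0.010777 + 0.109947 = 0.099170.
Flux = S_0 · cos θ_z = 589 × 0.099170 = 58.41 W/m².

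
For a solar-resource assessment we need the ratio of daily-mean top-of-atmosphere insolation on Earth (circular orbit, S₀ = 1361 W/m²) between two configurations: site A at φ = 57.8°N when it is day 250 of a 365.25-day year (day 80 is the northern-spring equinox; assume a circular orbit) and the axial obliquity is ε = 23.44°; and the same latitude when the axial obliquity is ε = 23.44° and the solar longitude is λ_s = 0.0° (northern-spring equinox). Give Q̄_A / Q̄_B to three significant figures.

— Configuration A (φ=+57.8°):
Solar longitude: λ_s = 360° × (250 − 80)/365.25 = 167.556°.
sin δ = sin 23.44° × sin 167.556° = 0.08571, so δ = +4.917°.
cos H₀ = −tan(+57.8°) tan(+4.917°) = -0.1366, H₀ = 1.7078 rad.
Bracket: H₀ sin φ sin δ + cos φ cos δ sin H₀ = 1.7078×0.84619×0.08571 + 0.53288×0.99632×0.99062 = 0.123862 + 0.525939 = 0.649801.
Q̄ = (S₀/π) × [bracket] = (1361/π) × 0.649801 = 281.51 W/m².
— Configuration B (φ=+57.8°):
Solar declination: sin δ = sin ε · sin λ_s = sin 23.44° × sin 0.0° = 0.00000, so δ = +0.000°.
cos H₀ = −tan(+57.8°) tan(+0.000°) = -0.0000, H₀ = 1.5708 rad.
Bracket: H₀ sin φ sin δ + cos φ cos δ sin H₀ = 1.5708×0.84619×0.00000 + 0.53288×1.00000×1.00000 = 0.000000 + 0.532880 = 0.532880.
Q̄ = (S₀/π) × [bracket] = (1361/π) × 0.532880 = 230.85 W/m².
Ratio Q̄_A / Q̄_B = 281.51 / 230.85 = 1.219.

Q̄_A / Q̄_B ≈ 1.22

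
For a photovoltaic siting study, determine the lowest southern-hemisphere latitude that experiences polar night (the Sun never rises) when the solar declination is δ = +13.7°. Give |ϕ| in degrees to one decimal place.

|ϕ| = 76.3°

Polar night requires cos h₀ = −tan ϕ tan δ ≥ 1, i.e. tan ϕ tan δ ≤ −1.
The boundary is |tan ϕ| · |tan δ| = 1, so |ϕ| = 90° − |δ| = 90° − 13.7° = 76.3° in the southern hemisphere.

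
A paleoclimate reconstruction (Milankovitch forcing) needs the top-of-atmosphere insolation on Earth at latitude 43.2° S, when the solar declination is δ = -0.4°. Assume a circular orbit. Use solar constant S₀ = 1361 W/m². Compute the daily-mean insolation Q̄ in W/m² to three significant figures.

cos H₀ = −tan(-43.2°) tan(-0.400°) = -0.0066, H₀ = 1.5774 rad.
Bracket: H₀ sin φ sin δ + cos φ cos δ sin H₀ = 1.5774×-0.68455×-0.00698 + 0.72897×0.99998×0.99998 = 0.007537 + 0.728941 = 0.736478.
Q̄ = (S₀/π) × [bracket] = (1361/π) × 0.736478 = 319.1 W/m².

Q̄ ≈ 319 W/m²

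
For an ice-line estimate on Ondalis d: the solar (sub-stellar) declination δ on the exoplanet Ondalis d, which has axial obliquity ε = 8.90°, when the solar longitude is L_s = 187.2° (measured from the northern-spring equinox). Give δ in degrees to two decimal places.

sin δ = sin ε · sin L_s = sin 8.90° × sin 187.2° = -0.019390.
δ = arcsin(-0.019390) = -1.11°.

δ = -1.11°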